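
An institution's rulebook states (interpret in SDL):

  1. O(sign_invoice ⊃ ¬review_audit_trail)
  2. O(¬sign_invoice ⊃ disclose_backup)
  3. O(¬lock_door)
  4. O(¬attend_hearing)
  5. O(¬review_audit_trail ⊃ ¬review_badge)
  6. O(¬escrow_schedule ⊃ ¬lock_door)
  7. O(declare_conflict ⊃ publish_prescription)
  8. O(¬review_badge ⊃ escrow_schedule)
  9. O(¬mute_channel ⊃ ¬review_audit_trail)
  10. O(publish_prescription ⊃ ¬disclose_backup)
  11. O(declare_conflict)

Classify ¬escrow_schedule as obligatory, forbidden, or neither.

Premise 11 states O(declare_conflict) outright.
Applying K to premise 7 (O(declare_conflict ⊃ publish_prescription)) and O(declare_conflict) yields O(publish_prescription).
Applying K to premise 10 (O(publish_prescription ⊃ ¬disclose_backup)) and O(publish_prescription) yields O(¬disclose_backup).
Premise 2, O(¬sign_invoice ⊃ disclose_backup), contraposes to O(¬disclose_backup ⊃ sign_invoice); with O(¬disclose_backup) we get O(sign_invoice).
From O(sign_invoice) and premise 1, O(sign_invoice ⊃ ¬review_audit_trail), we obtain O(¬review_audit_trail).
Premise 5 is O(¬review_audit_trail ⊃ ¬review_badge); since O(¬review_audit_trail), deontic closure gives O(¬review_badge).
With premise 8, O(¬review_badge ⊃ escrow_schedule), the K-axiom yields O(escrow_schedule).
Premises 3, 4, 6, 9 do not contribute to this derivation.
Thus O(escrow_schedule), which is F(¬escrow_schedule): ¬escrow_schedule is forbidden.

Forbidden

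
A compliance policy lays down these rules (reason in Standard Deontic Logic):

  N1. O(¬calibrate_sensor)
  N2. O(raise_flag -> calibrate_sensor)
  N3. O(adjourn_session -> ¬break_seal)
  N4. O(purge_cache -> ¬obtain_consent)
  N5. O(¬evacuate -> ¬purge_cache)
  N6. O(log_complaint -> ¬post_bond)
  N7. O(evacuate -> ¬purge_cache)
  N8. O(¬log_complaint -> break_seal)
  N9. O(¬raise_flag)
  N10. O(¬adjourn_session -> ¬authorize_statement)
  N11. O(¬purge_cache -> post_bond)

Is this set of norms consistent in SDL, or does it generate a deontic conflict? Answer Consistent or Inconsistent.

Premise 2 is O(raise_flag -> calibrate_sensor), but O(raise_flag) is not derivable from the premises, so it does not yield O(calibrate_sensor).
So O(calibrate_sensor) is not derivable, and the apparent clash with O(¬calibrate_sensor) does not arise.
A world satisfying every obligation exists (e.g. adjourn_session=false, authorize_statement=false, break_seal=true, calibrate_sensor=false, evacuate=false, log_complaint=false, obtain_consent=false, post_bond=true, purge_cache=false, raise_flag=false); no atom is both obligatory and forbidden, so the set is consistent.

Consistent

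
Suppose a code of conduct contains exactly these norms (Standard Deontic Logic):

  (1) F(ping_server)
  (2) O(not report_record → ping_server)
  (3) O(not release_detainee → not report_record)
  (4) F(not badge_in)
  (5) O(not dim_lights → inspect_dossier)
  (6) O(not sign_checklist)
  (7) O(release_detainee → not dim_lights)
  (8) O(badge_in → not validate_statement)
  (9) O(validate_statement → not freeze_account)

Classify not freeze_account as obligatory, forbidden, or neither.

Neither

Premise 9 is O(validate_statement → not freeze_account), but O(validate_statement) is not derivable from the premises, so it does not yield O(not freeze_account).
No premise or chain of K-axiom applications forces O(not freeze_account), and none forces O(freeze_account). So not freeze_account is neither obligatory nor forbidden under these norms.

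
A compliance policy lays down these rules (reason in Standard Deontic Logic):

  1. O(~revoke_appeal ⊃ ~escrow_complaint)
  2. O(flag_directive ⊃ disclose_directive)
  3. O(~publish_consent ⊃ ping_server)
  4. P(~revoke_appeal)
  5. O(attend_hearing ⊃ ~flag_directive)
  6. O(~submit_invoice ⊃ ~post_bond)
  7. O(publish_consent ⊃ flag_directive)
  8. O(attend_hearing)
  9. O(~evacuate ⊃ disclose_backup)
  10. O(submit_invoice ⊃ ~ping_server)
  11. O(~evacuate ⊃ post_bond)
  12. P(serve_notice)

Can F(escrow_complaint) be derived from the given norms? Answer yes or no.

No

Premise 1 is O(~revoke_appeal ⊃ ~escrow_complaint), but O(~revoke_appeal) is not derivable from the premises (the permission P(~revoke_appeal) asserts only ~O(revoke_appeal), not O(~revoke_appeal)), so it does not yield O(~escrow_complaint).
No other premise forces O(~escrow_complaint). An ideal world satisfying every premise can still have escrow_complaint true, so F(escrow_complaint) is not derivable.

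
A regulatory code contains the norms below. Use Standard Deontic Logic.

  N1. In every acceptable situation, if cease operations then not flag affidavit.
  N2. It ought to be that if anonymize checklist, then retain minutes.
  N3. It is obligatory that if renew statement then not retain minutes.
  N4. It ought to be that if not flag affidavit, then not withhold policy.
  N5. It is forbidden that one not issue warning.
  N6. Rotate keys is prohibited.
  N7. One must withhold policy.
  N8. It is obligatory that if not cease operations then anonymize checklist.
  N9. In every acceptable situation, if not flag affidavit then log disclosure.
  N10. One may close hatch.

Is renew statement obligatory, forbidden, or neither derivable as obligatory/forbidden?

From premise 7 we have O(withhold_policy).
Premise 4, O(¬flag_affidavit → ¬withhold_policy), contraposes to O(withhold_policy → flag_affidavit); with O(withhold_policy) we get O(flag_affidavit).
Premise 1, O(cease_operations → ¬flag_affidavit), contraposes to O(flag_affidavit → ¬cease_operations); with O(flag_affidavit) we get O(¬cease_operations).
Applying K to premise 8 (O(¬cease_operations → anonymize_checklist)) and O(¬cease_operations) yields O(anonymize_checklist).
From O(anonymize_checklist) and premise 2, O(anonymize_checklist → retain_minutes), we obtain O(retain_minutes).
The contrapositive of premise 3 (O(renew_statement → ¬retain_minutes)) is O(retain_minutes → ¬renew_statement), and O(retain_minutes) is already established, so O(¬renew_statement).
Premises 5, 6, 9, 10 do not contribute to this derivation.
Thus O(¬renew_statement), which is F(renew_statement): renew_statement is forbidden.

Forbidden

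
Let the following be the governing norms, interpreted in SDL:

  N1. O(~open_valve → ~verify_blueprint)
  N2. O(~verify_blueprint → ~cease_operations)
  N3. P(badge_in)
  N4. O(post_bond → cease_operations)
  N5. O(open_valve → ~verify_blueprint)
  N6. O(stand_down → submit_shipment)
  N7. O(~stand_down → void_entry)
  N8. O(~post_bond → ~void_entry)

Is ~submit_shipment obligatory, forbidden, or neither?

Premises 1 and 5 cover both cases: O(~open_valve → ~verify_blueprint) and O(open_valve → ~verify_blueprint). Since ~open_valve ∨ open_valve is a tautology, O(~verify_blueprint) follows.
With premise 2, O(~verify_blueprint → ~cease_operations), the K-axiom yields O(~cease_operations).
Premise 4 is O(post_bond → cease_operations); contrapositively O(~cease_operations → ~post_bond). Since O(~cease_operations) holds, K gives O(~post_bond).
With premise 8, O(~post_bond → ~void_entry), the K-axiom yields O(~void_entry).
The contrapositive of premise 7 (O(~stand_down → void_entry)) is O(~void_entry → stand_down), and O(~void_entry) is already established, so O(stand_down).
From O(stand_down) and premise 6, O(stand_down → submit_shipment), we obtain O(submit_shipment).
Premise 3 does not contribute to this derivation.
Thus O(submit_shipment), which is F(~submit_shipment): ~submit_shipment is forbidden.

Forbidden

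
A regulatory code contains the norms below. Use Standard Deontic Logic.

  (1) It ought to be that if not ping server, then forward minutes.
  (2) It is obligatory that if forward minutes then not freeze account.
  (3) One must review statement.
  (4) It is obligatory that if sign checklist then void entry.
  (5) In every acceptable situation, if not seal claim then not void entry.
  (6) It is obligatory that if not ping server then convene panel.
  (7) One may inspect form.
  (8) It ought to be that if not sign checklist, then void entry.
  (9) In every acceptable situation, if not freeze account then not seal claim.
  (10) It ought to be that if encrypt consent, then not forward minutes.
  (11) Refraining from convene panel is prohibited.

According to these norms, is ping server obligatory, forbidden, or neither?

Obligatory

Premises 4 and 8 cover both cases: O(sign_checklist → void_entry) and O(¬sign_checklist → void_entry). Since sign_checklist ∨ ¬sign_checklist is a tautology, O(void_entry) follows.
Premise 5 is O(¬seal_claim → ¬void_entry); contrapositively O(void_entry → seal_claim). Since O(void_entry) holds, K gives O(seal_claim).
Premise 9 is O(¬freeze_account → ¬seal_claim); contrapositively O(seal_claim → freeze_account). Since O(seal_claim) holds, K gives O(freeze_account).
Premise 2, O(forward_minutes → ¬freeze_account), contraposes to O(freeze_account → ¬forward_minutes); with O(freeze_account) we get O(¬forward_minutes).
The contrapositive of premise 1 (O(¬ping_server → forward_minutes)) is O(¬forward_minutes → ping_server), and O(¬forward_minutes) is already established, so O(ping_server).
Premises 3, 6, 7, 10, 11 do not contribute to this derivation.
Hence ping_server is obligatory.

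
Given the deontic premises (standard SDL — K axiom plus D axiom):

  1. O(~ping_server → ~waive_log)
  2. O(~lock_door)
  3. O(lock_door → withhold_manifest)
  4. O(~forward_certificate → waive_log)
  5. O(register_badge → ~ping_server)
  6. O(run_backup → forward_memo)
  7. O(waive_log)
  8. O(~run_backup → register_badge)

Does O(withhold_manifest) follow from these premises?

Premise 3 is O(lock_door → withhold_manifest), but O(lock_door) is not derivable from the premises, so it does not yield O(withhold_manifest).
No other premise forces O(withhold_manifest). An ideal world satisfying every premise can still have withhold_manifest false, so O(withhold_manifest) is not derivable.

No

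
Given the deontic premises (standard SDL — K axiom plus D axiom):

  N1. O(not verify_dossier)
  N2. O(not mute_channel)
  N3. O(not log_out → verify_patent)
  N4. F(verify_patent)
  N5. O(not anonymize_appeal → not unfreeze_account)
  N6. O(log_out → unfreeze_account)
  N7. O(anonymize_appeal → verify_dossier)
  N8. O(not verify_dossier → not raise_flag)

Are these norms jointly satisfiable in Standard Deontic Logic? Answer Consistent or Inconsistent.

Premise 4, F(verify_patent), is equivalent to O(not verify_patent).
Premise 3, O(not log_out → verify_patent), contraposes to O(not verify_patent → log_out); with O(not verify_patent) we get O(log_out).
Applying K to premise 6 (O(log_out → unfreeze_account)) and O(log_out) yields O(unfreeze_account).
Premise 5, O(not anonymize_appeal → not unfreeze_account), contraposes to O(unfreeze_account → anonymize_appeal); with O(unfreeze_account) we get O(anonymize_appeal).
With premise 7, O(anonymize_appeal → verify_dossier), the K-axiom yields O(verify_dossier).
But premise 1 directly asserts O(not verify_dossier).
We now have both O(verify_dossier) and O(not verify_dossier) — verify_dossier is simultaneously obligatory and forbidden, violating the D-axiom.

Inconsistent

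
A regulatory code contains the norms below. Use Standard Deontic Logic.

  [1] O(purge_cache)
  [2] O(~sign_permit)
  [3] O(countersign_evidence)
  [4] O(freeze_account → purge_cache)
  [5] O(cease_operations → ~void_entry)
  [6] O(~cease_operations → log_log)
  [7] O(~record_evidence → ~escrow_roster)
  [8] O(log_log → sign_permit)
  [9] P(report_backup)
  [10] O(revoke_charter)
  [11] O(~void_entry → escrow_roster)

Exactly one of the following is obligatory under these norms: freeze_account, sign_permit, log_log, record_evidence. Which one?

Premise 2 gives O(~sign_permit).
The contrapositive of premise 8 (O(log_log → sign_permit)) is O(~sign_permit → ~log_log), and O(~sign_permit) is already established, so O(~log_log).
Premise 6 is O(~cease_operations → log_log); contrapositively O(~log_log → cease_operations). Since O(~log_log) holds, K gives O(cease_operations).
Applying K to premise 5 (O(cease_operations → ~void_entry)) and O(cease_operations) yields O(~void_entry).
With premise 11, O(~void_entry → escrow_roster), the K-axiom yields O(escrow_roster).
Premise 7 is O(~record_evidence → ~escrow_roster); contrapositively O(escrow_roster → record_evidence). Since O(escrow_roster) holds, K gives O(record_evidence).
So O(record_evidence) holds — record_evidence is obligatory. None of the other listed options is made obligatory by any chain of premises.

record_evidence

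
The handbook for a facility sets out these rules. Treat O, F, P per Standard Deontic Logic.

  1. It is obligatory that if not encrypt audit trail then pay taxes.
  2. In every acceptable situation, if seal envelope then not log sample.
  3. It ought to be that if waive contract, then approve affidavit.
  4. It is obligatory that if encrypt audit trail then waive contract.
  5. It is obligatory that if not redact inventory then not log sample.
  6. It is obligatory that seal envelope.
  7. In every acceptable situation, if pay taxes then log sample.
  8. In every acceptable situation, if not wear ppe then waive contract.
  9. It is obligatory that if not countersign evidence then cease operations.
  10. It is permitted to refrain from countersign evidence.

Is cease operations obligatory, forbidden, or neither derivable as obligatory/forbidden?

Neither

Premise 9 is O(¬countersign_evidence → cease_operations), but O(¬countersign_evidence) is not derivable from the premises (the permission P(¬countersign_evidence) asserts only ¬O(countersign_evidence), not O(¬countersign_evidence)), so it does not yield O(cease_operations).
No premise or chain of K-axiom applications forces O(cease_operations), and none forces O(¬cease_operations). So cease_operations is neither obligatory nor forbidden under these norms.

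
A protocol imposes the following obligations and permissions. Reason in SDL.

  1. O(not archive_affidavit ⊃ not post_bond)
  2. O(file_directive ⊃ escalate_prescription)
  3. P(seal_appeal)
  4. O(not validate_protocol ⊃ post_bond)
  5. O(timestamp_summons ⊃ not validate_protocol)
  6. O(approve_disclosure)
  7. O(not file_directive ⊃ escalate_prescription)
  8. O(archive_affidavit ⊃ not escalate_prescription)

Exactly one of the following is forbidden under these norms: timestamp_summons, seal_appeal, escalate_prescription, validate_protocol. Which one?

Premises 7 and 2 cover both cases: O(not file_directive ⊃ escalate_prescription) and O(file_directive ⊃ escalate_prescription). Since not file_directive ∨ file_directive is a tautology, O(escalate_prescription) follows.
The contrapositive of premise 8 (O(archive_affidavit ⊃ not escalate_prescription)) is O(escalate_prescription ⊃ not archive_affidavit), and O(escalate_prescription) is already established, so O(not archive_affidavit).
From O(not archive_affidavit) and premise 1, O(not archive_affidavit ⊃ not post_bond), we obtain O(not post_bond).
The contrapositive of premise 4 (O(not validate_protocol ⊃ post_bond)) is O(not post_bond ⊃ validate_protocol), and O(not post_bond) is already established, so O(validate_protocol).
Premise 5 is O(timestamp_summons ⊃ not validate_protocol); contrapositively O(validate_protocol ⊃ not timestamp_summons). Since O(validate_protocol) holds, K gives O(not timestamp_summons).
So O(not timestamp_summons) holds, i.e. timestamp_summons is forbidden. None of the other listed options is forbidden under the premises.

timestamp_summons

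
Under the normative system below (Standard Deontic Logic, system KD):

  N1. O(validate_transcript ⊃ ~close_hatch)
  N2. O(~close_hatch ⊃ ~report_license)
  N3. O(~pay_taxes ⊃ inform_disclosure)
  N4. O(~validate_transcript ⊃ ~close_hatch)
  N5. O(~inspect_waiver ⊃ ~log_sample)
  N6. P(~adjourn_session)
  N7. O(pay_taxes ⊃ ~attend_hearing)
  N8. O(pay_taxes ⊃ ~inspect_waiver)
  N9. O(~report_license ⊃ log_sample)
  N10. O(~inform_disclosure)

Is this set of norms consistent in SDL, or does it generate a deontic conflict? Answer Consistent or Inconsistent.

By case analysis on validate_transcript: premise 1 gives O(validate_transcript ⊃ ~close_hatch) and premise 4 gives O(~validate_transcript ⊃ ~close_hatch), so O(~close_hatch) either way.
Applying K to premise 2 (O(~close_hatch ⊃ ~report_license)) and O(~close_hatch) yields O(~report_license).
Premise 9 is O(~report_license ⊃ log_sample); since O(~report_license), deontic closure gives O(log_sample).
Premise 5, O(~inspect_waiver ⊃ ~log_sample), contraposes to O(log_sample ⊃ inspect_waiver); with O(log_sample) we get O(inspect_waiver).
Premise 8, O(pay_taxes ⊃ ~inspect_waiver), contraposes to O(inspect_waiver ⊃ ~pay_taxes); with O(inspect_waiver) we get O(~pay_taxes).
From O(~pay_taxes) and premise 3, O(~pay_taxes ⊃ inform_disclosure), we obtain O(inform_disclosure).
But premise 10 directly asserts O(~inform_disclosure).
We now have both O(inform_disclosure) and O(~inform_disclosure) — inform_disclosure is simultaneously obligatory and forbidden, violating the D-axiom.

Inconsistent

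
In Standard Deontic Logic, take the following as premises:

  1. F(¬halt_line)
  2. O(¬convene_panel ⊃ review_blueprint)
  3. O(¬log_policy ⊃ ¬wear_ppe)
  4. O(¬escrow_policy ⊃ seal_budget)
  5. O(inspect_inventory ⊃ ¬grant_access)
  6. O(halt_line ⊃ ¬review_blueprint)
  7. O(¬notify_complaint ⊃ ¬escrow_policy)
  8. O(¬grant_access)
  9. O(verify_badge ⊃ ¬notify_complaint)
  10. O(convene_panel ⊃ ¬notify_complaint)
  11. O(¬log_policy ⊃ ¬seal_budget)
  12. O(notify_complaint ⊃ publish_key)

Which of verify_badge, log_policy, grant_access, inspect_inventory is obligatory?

Premise 1 is F(¬halt_line), i.e. O(halt_line).
With premise 6, O(halt_line ⊃ ¬review_blueprint), the K-axiom yields O(¬review_blueprint).
Premise 2 is O(¬convene_panel ⊃ review_blueprint); contrapositively O(¬review_blueprint ⊃ convene_panel). Since O(¬review_blueprint) holds, K gives O(convene_panel).
With premise 10, O(convene_panel ⊃ ¬notify_complaint), the K-axiom yields O(¬notify_complaint).
Applying K to premise 7 (O(¬notify_complaint ⊃ ¬escrow_policy)) and O(¬notify_complaint) yields O(¬escrow_policy).
Applying K to premise 4 (O(¬escrow_policy ⊃ seal_budget)) and O(¬escrow_policy) yields O(seal_budget).
The contrapositive of premise 11 (O(¬log_policy ⊃ ¬seal_budget)) is O(seal_budget ⊃ log_policy), and O(seal_budget) is already established, so O(log_policy).
So O(log_policy) holds — log_policy is obligatory. None of the other listed options is made obligatory by any chain of premises.

log_policy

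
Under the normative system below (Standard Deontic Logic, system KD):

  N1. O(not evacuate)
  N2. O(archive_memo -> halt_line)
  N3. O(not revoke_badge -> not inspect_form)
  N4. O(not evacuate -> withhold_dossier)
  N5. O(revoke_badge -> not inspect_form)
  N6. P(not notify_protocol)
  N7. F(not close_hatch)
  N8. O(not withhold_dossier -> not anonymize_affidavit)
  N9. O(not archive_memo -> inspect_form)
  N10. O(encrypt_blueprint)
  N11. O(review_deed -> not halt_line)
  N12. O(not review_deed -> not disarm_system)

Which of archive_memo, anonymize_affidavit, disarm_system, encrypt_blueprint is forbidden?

disarm_system

Premises 3 and 5 are O(not revoke_badge -> not inspect_form) and O(revoke_badge -> not inspect_form); every ideal world satisfies not revoke_badge or revoke_badge, so in either case not inspect_form holds — hence O(not inspect_form).
Premise 9, O(not archive_memo -> inspect_form), contraposes to O(not inspect_form -> archive_memo); with O(not inspect_form) we get O(archive_memo).
With premise 2, O(archive_memo -> halt_line), the K-axiom yields O(halt_line).
The contrapositive of premise 11 (O(review_deed -> not halt_line)) is O(halt_line -> not review_deed), and O(halt_line) is already established, so O(not review_deed).
From O(not review_deed) and premise 12, O(not review_deed -> not disarm_system), we obtain O(not disarm_system).
So O(not disarm_system) holds, i.e. disarm_system is forbidden. None of the other listed options is forbidden under the premises.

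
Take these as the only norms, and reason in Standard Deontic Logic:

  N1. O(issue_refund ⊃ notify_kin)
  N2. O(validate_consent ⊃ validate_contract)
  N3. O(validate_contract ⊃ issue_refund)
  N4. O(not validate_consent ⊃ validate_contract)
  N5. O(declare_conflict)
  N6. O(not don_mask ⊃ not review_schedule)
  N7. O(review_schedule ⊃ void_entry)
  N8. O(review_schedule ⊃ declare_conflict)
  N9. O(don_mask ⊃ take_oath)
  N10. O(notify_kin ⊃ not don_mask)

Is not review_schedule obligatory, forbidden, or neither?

Obligatory

Premises 4 and 2 cover both cases: O(not validate_consent ⊃ validate_contract) and O(validate_consent ⊃ validate_contract). Since not validate_consent ∨ validate_consent is a tautology, O(validate_contract) follows.
Premise 3 is O(validate_contract ⊃ issue_refund); since O(validate_contract), deontic closure gives O(issue_refund).
From O(issue_refund) and premise 1, O(issue_refund ⊃ notify_kin), we obtain O(notify_kin).
Premise 10 is O(notify_kin ⊃ not don_mask); since O(notify_kin), deontic closure gives O(not don_mask).
From O(not don_mask) and premise 6, O(not don_mask ⊃ not review_schedule), we obtain O(not review_schedule).
Premises 5, 7, 8, 9 do not contribute to this derivation.
Hence not review_schedule is obligatory.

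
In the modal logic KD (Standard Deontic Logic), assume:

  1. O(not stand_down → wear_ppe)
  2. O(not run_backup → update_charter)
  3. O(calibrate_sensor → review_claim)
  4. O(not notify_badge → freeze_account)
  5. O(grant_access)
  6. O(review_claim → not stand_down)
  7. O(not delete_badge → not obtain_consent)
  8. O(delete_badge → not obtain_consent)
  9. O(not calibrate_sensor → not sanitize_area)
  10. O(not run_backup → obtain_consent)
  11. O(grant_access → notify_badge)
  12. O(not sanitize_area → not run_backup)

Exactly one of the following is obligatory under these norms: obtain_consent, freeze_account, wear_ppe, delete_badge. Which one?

wear_ppe

By case analysis on not delete_badge: premise 7 gives O(not delete_badge → not obtain_consent) and premise 8 gives O(delete_badge → not obtain_consent), so O(not obtain_consent) either way.
Premise 10 is O(not run_backup → obtain_consent); contrapositively O(not obtain_consent → run_backup). Since O(not obtain_consent) holds, K gives O(run_backup).
Premise 12, O(not sanitize_area → not run_backup), contraposes to O(run_backup → sanitize_area); with O(run_backup) we get O(sanitize_area).
The contrapositive of premise 9 (O(not calibrate_sensor → not sanitize_area)) is O(sanitize_area → calibrate_sensor), and O(sanitize_area) is already established, so O(calibrate_sensor).
With premise 3, O(calibrate_sensor → review_claim), the K-axiom yields O(review_claim).
Applying K to premise 6 (O(review_claim → not stand_down)) and O(review_claim) yields O(not stand_down).
From O(not stand_down) and premise 1, O(not stand_down → wear_ppe), we obtain O(wear_ppe).
So O(wear_ppe) holds — wear_ppe is obligatory. None of the other listed options is made obligatory by any chain of premises.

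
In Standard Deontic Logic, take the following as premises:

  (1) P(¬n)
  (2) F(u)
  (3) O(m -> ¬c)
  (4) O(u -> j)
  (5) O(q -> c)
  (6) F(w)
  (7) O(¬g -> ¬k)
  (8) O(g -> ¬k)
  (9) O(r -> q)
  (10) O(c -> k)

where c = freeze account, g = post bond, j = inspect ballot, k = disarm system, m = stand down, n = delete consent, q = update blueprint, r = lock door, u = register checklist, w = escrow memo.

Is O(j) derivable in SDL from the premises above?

No

Premise 4 is O(u -> j), but O(u) is not derivable from the premises, so it does not yield O(j).
No other premise forces O(j). An ideal world satisfying every premise can still have j false, so O(j) is not derivable.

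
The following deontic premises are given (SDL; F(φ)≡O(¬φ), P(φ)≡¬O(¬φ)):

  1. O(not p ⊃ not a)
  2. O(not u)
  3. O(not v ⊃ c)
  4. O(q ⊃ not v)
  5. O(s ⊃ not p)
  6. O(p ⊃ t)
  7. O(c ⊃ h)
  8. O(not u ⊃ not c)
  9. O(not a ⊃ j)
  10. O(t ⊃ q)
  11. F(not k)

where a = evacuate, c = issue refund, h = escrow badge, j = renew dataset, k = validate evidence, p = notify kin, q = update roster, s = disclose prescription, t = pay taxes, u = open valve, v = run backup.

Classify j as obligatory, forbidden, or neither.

From premise 2 we have O(not u).
Premise 8 is O(not u ⊃ not c); since O(not u), deontic closure gives O(not c).
Premise 3, O(not v ⊃ c), contraposes to O(not c ⊃ v); with O(not c) we get O(v).
Premise 4, O(q ⊃ not v), contraposes to O(v ⊃ not q); with O(v) we get O(not q).
The contrapositive of premise 10 (O(t ⊃ q)) is O(not q ⊃ not t), and O(not q) is already established, so O(not t).
The contrapositive of premise 6 (O(p ⊃ t)) is O(not t ⊃ not p), and O(not t) is already established, so O(not p).
Applying K to premise 1 (O(not p ⊃ not a)) and O(not p) yields O(not a).
Premise 9 is O(not a ⊃ j); since O(not a), deontic closure gives O(j).
Premises 5, 7, 11 do not contribute to this derivation.
Hence j is obligatory.

Obligatory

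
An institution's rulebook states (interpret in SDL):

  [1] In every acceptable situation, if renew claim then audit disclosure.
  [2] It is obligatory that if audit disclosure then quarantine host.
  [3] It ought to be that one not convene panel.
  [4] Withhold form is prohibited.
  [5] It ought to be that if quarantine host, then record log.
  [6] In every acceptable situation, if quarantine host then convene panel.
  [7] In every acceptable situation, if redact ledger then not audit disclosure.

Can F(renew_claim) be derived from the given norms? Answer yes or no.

Yes

Premise 3 gives O(¬convene_panel).
Premise 6 is O(quarantine_host → convene_panel); contrapositively O(¬convene_panel → ¬quarantine_host). Since O(¬convene_panel) holds, K gives O(¬quarantine_host).
Premise 2 is O(audit_disclosure → quarantine_host); contrapositively O(¬quarantine_host → ¬audit_disclosure). Since O(¬quarantine_host) holds, K gives O(¬audit_disclosure).
Premise 1 is O(renew_claim → audit_disclosure); contrapositively O(¬audit_disclosure → ¬renew_claim). Since O(¬audit_disclosure) holds, K gives O(¬renew_claim).
Premises 4, 5, 7 do not contribute to this derivation.
So O(¬renew_claim) holds, i.e. F(renew_claim). The claim follows.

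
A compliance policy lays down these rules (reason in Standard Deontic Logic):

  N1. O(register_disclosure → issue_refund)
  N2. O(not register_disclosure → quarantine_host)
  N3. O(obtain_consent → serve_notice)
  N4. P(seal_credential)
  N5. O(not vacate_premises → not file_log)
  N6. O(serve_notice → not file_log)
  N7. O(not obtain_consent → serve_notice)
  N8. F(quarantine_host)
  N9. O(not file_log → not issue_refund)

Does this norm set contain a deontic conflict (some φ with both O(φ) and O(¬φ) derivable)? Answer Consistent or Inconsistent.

Inconsistent

Premises 3 and 7 cover both cases: O(obtain_consent → serve_notice) and O(not obtain_consent → serve_notice). Since obtain_consent ∨ not obtain_consent is a tautology, O(serve_notice) follows.
Applying K to premise 6 (O(serve_notice → not file_log)) and O(serve_notice) yields O(not file_log).
With premise 9, O(not file_log → not issue_refund), the K-axiom yields O(not issue_refund).
The contrapositive of premise 1 (O(register_disclosure → issue_refund)) is O(not issue_refund → not register_disclosure), and O(not issue_refund) is already established, so O(not register_disclosure).
Premise 2 is O(not register_disclosure → quarantine_host); since O(not register_disclosure), deontic closure gives O(quarantine_host).
However, F(quarantine_host) at premise 8 amounts to O(not quarantine_host).
We now have both O(quarantine_host) and O(not quarantine_host) — quarantine_host is simultaneously obligatory and forbidden, violating the D-axiom.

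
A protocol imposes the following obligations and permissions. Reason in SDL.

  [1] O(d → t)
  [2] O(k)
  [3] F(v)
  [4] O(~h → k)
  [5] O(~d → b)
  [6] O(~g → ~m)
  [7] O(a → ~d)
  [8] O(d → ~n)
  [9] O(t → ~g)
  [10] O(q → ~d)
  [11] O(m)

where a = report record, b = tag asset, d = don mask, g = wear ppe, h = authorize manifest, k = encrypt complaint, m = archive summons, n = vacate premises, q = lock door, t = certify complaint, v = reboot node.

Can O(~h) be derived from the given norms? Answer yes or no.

No

Premise 4 is O(~h → k); even if O(k) held, inferring O(~h) would be affirming the consequent — invalid.
No other premise forces O(~h). An ideal world satisfying every premise can still have ~h false, so O(~h) is not derivable.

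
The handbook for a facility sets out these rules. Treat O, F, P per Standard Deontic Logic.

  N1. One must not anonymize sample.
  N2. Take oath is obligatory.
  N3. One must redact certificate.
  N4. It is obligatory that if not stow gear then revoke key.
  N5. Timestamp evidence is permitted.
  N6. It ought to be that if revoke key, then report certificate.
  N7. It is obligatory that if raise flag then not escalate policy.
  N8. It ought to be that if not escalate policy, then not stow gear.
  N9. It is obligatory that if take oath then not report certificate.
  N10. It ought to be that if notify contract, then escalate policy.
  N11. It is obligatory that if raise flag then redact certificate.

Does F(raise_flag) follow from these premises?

Yes

From premise 2 we have O(take_oath).
Applying K to premise 9 (O(take_oath → ¬report_certificate)) and O(take_oath) yields O(¬report_certificate).
Premise 6 is O(revoke_key → report_certificate); contrapositively O(¬report_certificate → ¬revoke_key). Since O(¬report_certificate) holds, K gives O(¬revoke_key).
The contrapositive of premise 4 (O(¬stow_gear → revoke_key)) is O(¬revoke_key → stow_gear), and O(¬revoke_key) is already established, so O(stow_gear).
Premise 8 is O(¬escalate_policy → ¬stow_gear); contrapositively O(stow_gear → escalate_policy). Since O(stow_gear) holds, K gives O(escalate_policy).
Premise 7 is O(raise_flag → ¬escalate_policy); contrapositively O(escalate_policy → ¬raise_flag). Since O(escalate_policy) holds, K gives O(¬raise_flag).
Premises 1, 3, 5, 10, 11 do not contribute to this derivation.
So O(¬raise_flag) holds, i.e. F(raise_flag). The claim follows.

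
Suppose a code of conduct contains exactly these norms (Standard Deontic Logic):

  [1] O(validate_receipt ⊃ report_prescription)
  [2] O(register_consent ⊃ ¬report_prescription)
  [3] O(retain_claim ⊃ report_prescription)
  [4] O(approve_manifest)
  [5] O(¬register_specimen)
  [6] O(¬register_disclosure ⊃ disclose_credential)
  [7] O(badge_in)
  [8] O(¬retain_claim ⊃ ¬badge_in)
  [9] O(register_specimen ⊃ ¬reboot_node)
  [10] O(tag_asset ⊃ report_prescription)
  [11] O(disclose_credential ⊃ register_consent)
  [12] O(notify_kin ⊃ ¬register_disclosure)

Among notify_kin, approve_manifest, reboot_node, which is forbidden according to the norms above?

From premise 7 we have O(badge_in).
Premise 8, O(¬retain_claim ⊃ ¬badge_in), contraposes to O(badge_in ⊃ retain_claim); with O(badge_in) we get O(retain_claim).
With premise 3, O(retain_claim ⊃ report_prescription), the K-axiom yields O(report_prescription).
Premise 2 is O(register_consent ⊃ ¬report_prescription); contrapositively O(report_prescription ⊃ ¬register_consent). Since O(report_prescription) holds, K gives O(¬register_consent).
The contrapositive of premise 11 (O(disclose_credential ⊃ register_consent)) is O(¬register_consent ⊃ ¬disclose_credential), and O(¬register_consent) is already established, so O(¬disclose_credential).
The contrapositive of premise 6 (O(¬register_disclosure ⊃ disclose_credential)) is O(¬disclose_credential ⊃ register_disclosure), and O(¬disclose_credential) is already established, so O(register_disclosure).
Premise 12 is O(notify_kin ⊃ ¬register_disclosure); contrapositively O(register_disclosure ⊃ ¬notify_kin). Since O(register_disclosure) holds, K gives O(¬notify_kin).
So O(¬notify_kin) holds, i.e. notify_kin is forbidden. None of the other listed options is forbidden under the premises.

notify_kin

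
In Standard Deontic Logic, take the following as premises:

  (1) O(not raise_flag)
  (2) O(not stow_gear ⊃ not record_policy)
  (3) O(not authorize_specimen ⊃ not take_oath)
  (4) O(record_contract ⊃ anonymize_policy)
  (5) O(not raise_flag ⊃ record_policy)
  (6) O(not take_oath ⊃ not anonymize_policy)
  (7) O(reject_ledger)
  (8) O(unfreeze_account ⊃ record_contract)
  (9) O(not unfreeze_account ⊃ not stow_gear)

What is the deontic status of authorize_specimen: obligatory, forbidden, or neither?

Obligatory

Premise 1 gives O(not raise_flag).
Applying K to premise 5 (O(not raise_flag ⊃ record_policy)) and O(not raise_flag) yields O(record_policy).
The contrapositive of premise 2 (O(not stow_gear ⊃ not record_policy)) is O(record_policy ⊃ stow_gear), and O(record_policy) is already established, so O(stow_gear).
Premise 9, O(not unfreeze_account ⊃ not stow_gear), contraposes to O(stow_gear ⊃ unfreeze_account); with O(stow_gear) we get O(unfreeze_account).
From O(unfreeze_account) and premise 8, O(unfreeze_account ⊃ record_contract), we obtain O(record_contract).
Premise 4 is O(record_contract ⊃ anonymize_policy); since O(record_contract), deontic closure gives O(anonymize_policy).
Premise 6, O(not take_oath ⊃ not anonymize_policy), contraposes to O(anonymize_policy ⊃ take_oath); with O(anonymize_policy) we get O(take_oath).
The contrapositive of premise 3 (O(not authorize_specimen ⊃ not take_oath)) is O(take_oath ⊃ authorize_specimen), and O(take_oath) is already established, so O(authorize_specimen).
Premise 7 does not contribute to this derivation.
Hence authorize_specimen is obligatory.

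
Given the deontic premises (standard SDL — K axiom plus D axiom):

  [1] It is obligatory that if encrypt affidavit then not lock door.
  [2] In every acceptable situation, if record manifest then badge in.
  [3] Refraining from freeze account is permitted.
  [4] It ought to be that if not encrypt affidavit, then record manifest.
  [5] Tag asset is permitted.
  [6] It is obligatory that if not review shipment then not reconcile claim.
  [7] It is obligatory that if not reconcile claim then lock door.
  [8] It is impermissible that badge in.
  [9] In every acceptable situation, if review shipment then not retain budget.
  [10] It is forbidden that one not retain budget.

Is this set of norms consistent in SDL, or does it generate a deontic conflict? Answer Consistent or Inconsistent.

Inconsistent

Premise 10 is F(¬retain_budget), i.e. O(retain_budget).
Premise 9, O(review_shipment → ¬retain_budget), contraposes to O(retain_budget → ¬review_shipment); with O(retain_budget) we get O(¬review_shipment).
From O(¬review_shipment) and premise 6, O(¬review_shipment → ¬reconcile_claim), we obtain O(¬reconcile_claim).
Premise 7 is O(¬reconcile_claim → lock_door); since O(¬reconcile_claim), deontic closure gives O(lock_door).
Premise 1 is O(encrypt_affidavit → ¬lock_door); contrapositively O(lock_door → ¬encrypt_affidavit). Since O(lock_door) holds, K gives O(¬encrypt_affidavit).
With premise 4, O(¬encrypt_affidavit → record_manifest), the K-axiom yields O(record_manifest).
With premise 2, O(record_manifest → badge_in), the K-axiom yields O(badge_in).
But premise 8, F(badge_in), means O(¬badge_in).
We now have both O(badge_in) and O(¬badge_in) — badge_in is simultaneously obligatory and forbidden, violating the D-axiom.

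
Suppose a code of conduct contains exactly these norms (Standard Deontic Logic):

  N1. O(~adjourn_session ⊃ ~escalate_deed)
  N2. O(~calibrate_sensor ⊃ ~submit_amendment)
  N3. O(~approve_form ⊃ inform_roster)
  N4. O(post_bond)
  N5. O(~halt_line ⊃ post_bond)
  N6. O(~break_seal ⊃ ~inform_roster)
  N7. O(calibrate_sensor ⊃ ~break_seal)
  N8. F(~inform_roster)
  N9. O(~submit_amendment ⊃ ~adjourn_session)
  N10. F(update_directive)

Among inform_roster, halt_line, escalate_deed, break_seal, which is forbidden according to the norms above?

escalate_deed

F(~inform_roster) at premise 8 means O(inform_roster).
Premise 6 is O(~break_seal ⊃ ~inform_roster); contrapositively O(inform_roster ⊃ break_seal). Since O(inform_roster) holds, K gives O(break_seal).
Premise 7, O(calibrate_sensor ⊃ ~break_seal), contraposes to O(break_seal ⊃ ~calibrate_sensor); with O(break_seal) we get O(~calibrate_sensor).
Premise 2 is O(~calibrate_sensor ⊃ ~submit_amendment); since O(~calibrate_sensor), deontic closure gives O(~submit_amendment).
From O(~submit_amendment) and premise 9, O(~submit_amendment ⊃ ~adjourn_session), we obtain O(~adjourn_session).
Applying K to premise 1 (O(~adjourn_session ⊃ ~escalate_deed)) and O(~adjourn_session) yields O(~escalate_deed).
So O(~escalate_deed) holds, i.e. escalate_deed is forbidden. None of the other listed options is forbidden under the premises.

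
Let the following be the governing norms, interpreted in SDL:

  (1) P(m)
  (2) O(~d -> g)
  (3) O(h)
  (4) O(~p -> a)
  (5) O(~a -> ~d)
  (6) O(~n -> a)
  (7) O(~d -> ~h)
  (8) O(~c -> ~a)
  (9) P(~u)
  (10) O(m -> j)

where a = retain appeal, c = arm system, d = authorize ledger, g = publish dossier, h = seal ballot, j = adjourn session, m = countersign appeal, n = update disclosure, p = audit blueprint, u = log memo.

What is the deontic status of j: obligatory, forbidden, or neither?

Premise 10 is O(m -> j), but O(m) is not derivable from the premises (the permission P(m) asserts only ~O(~m), not O(m)), so it does not yield O(j).
No premise or chain of K-axiom applications forces O(j), and none forces O(~j). So j is neither obligatory nor forbidden under these norms.

Neither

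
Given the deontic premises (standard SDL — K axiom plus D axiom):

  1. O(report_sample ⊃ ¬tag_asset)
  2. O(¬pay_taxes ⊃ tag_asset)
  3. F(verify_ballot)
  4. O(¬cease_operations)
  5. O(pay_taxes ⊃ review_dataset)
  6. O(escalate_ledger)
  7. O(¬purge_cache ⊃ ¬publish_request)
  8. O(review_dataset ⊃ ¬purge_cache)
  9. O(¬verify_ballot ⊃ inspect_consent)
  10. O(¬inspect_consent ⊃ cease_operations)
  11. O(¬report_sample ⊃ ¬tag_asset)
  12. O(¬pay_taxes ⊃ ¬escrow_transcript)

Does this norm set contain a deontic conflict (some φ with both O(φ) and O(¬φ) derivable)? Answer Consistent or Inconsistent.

Premise 10 is O(¬inspect_consent ⊃ cease_operations), but O(¬inspect_consent) is not derivable from the premises, so it does not yield O(cease_operations).
So O(cease_operations) is not derivable, and the apparent clash with O(¬cease_operations) does not arise.
A world satisfying every obligation exists (e.g. cease_operations=false, escalate_ledger=true, escrow_transcript=false, inspect_consent=true, pay_taxes=true, publish_request=false, purge_cache=false, report_sample=false, review_dataset=true, tag_asset=false, verify_ballot=false); no atom is both obligatory and forbidden, so the set is consistent.

Consistent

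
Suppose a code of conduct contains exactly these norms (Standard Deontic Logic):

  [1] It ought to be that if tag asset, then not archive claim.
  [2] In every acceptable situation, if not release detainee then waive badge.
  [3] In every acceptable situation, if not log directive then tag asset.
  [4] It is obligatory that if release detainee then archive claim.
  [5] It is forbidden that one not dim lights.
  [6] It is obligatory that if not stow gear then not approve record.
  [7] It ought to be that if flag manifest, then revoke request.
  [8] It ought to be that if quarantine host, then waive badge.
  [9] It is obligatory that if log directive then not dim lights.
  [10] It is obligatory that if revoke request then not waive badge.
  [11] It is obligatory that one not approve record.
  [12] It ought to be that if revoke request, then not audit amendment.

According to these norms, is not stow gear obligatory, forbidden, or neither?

Neither

Premise 6 is O(¬stow_gear → ¬approve_record); even if O(¬approve_record) held, inferring O(¬stow_gear) would be affirming the consequent — invalid.
No premise or chain of K-axiom applications forces O(¬stow_gear), and none forces O(stow_gear). So ¬stow_gear is neither obligatory nor forbidden under these norms.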